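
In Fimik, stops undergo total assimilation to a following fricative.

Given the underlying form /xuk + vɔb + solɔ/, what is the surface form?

/k/ is the segment targeted by the rule; it sits immediately before /v/, so it assimilates completely and surfaces as [v].
The same rule applies at the second boundary: /b/ → [s] next to /s/.

[xuvvɔssolɔ]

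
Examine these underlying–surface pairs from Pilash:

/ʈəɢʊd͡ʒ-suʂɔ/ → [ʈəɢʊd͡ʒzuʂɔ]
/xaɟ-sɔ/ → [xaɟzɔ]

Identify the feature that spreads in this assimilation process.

voicing

Underlying /s/ is realised as [z] next to /d͡ʒ/; /d͡ʒ/ itself does not change.
/s/ is voiceless while /d͡ʒ/ is voiced; the output [z] is voiced, matching the trigger — so the feature that spreads is voicing.
Checking the remaining alternation: /s/ → [z] after /ɟ/ (voiceless → voiced, matching voiced) — only voicing changes, and always toward the preceding segment.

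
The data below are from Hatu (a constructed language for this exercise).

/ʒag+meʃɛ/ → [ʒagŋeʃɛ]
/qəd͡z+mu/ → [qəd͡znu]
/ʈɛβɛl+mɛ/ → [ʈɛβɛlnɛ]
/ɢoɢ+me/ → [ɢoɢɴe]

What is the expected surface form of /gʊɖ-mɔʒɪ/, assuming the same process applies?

[gʊɖɳɔʒɪ]

The data show progressive place assimilation: /m/ → [ŋ] after /g/; /m/ → [n] after /d͡z/; /m/ → [n] after /l/; /m/ → [ɴ] after /ɢ/. In each pair only place changes, matching the preceding consonant, while manner and voice stay constant.
The rule targets /m/ (voiced bilabial nasal), which sits after the trigger /ɖ/ (retroflex).
Changing only its place to retroflex gives [ɳ] — the voiced retroflex nasal.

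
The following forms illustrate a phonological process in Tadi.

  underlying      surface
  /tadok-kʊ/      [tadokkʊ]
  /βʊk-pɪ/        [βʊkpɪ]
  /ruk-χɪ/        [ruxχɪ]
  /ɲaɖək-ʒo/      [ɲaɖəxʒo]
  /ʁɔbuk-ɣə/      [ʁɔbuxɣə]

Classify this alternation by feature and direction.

regressive manner assimilation

Underlying /k/ is realised as [x] next to /χ/; /χ/ itself does not change.
The change stop → fricative matches the manner of the following /χ/, identifying this as manner assimilation.
Place and voice are unchanged, so the assimilation is partial, not total.
Checking the remaining alternations: /k/ → [x] before /ʒ/ (stop → fricative, matching a fricative); /k/ → [x] before /ɣ/ (stop → fricative, matching a fricative) — only manner changes, and always toward the following segment.
No alternation appears in [tadokkʊ], [βʊkpɪ]: there the adjacent consonants already agree in manner (/k/ and /k/ are both stops; /k/ and /p/ are both stops), so these forms are consistent with the same rule.
Since the segment that changes precedes the conditioning segment, the assimilation is regressive.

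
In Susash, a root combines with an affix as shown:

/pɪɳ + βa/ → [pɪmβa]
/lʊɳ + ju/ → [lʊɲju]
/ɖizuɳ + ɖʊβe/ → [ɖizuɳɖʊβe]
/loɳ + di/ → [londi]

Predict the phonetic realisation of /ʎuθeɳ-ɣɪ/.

[ʎuθeŋɣɪ]

The data show regressive place assimilation: /ɳ/ → [m] before /β/; /ɳ/ → [ɲ] before /j/; /ɳ/ → [n] before /d/. In each pair only place changes, matching the following consonant, while manner and voice stay constant.
No alternation appears in [ɖizuɳɖʊβe]: there the adjacent consonants already agree in place (/ɳ/ and /ɖ/ are both retroflex), so this form is consistent with the same rule.
The rule targets /ɳ/ (voiced retroflex nasal), which sits before the trigger /ɣ/ (velar).
A voiced velar nasal is [ŋ], so the surface segment is [ŋ].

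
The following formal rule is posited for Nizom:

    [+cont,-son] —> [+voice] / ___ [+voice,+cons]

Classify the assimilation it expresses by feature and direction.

regressive voicing assimilation

The target ([+cont,-son], fricatives) acquires [+voice] next to a voiced consonant ([+voice,+cons]) — it takes on the voicing of its neighbour, so the feature that spreads is voicing.
Since the environment is written after the underscore, the trigger follows the target; the direction is regressive.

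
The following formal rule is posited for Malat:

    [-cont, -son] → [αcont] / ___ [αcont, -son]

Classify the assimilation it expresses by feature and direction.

regressive manner assimilation

The rule copies [cont] (continuancy) from the environment onto the target stops; since [±cont] encodes the stop/fricative manner contrast, the assimilating dimension is manner.
Since the environment is written after the underscore, the trigger follows the target; the direction is regressive.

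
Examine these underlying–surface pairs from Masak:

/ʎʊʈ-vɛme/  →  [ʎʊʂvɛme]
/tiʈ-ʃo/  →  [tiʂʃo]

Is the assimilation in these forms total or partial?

Underlying /ʈ/ is realised as [ʂ] next to /v/; /v/ itself does not change.
The change stop → fricative matches the manner of the following /v/, identifying this as manner assimilation.
Place and voice are unchanged, so the assimilation is partial, not total.
The other alternating form patterns the same way: /ʈ/ → [ʂ] before /ʃ/ (stop → fricative, matching a fricative) — only manner changes, and always toward the following segment.

partial assimilation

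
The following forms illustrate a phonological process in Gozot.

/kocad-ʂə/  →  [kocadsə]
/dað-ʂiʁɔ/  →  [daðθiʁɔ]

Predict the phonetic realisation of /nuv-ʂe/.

The data show progressive place assimilation: /ʂ/ → [s] after /d/; /ʂ/ → [θ] after /ð/. In each pair only place changes, matching the preceding consonant, while manner and voice stay constant.
/ʂ/ is a voiceless retroflex fricative. The preceding trigger /v/ is labiodental, so /ʂ/ must become labiodental as well.
Changing only its place to labiodental gives [f] — the voiceless labiodental fricative.

[nuvfe]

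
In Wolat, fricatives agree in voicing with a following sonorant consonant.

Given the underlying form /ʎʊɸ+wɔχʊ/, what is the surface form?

[ʎʊβwɔχʊ]

/ɸ/ is a voiceless bilabial fricative. The following trigger /w/ is voiced, so /ɸ/ must become voiced as well.
Changing only its voicing to voiced gives [β] — the voiced bilabial fricative.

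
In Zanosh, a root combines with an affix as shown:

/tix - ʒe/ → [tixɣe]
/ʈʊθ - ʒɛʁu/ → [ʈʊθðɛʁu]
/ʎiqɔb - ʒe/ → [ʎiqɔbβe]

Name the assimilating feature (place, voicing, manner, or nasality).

place

The segment that alternates is /ʒ/, which surfaces as [ɣ] when adjacent to /x/.
/ʒ/ is postalveolar while /x/ is velar; the output [ɣ] is velar, matching the trigger — so the feature that spreads is place.
The same holds elsewhere in the data: /ʒ/ → [ð] after /θ/ (postalveolar → dental, matching dental); /ʒ/ → [β] after /b/ (postalveolar → bilabial, matching bilabial) — only place changes, and always toward the preceding segment.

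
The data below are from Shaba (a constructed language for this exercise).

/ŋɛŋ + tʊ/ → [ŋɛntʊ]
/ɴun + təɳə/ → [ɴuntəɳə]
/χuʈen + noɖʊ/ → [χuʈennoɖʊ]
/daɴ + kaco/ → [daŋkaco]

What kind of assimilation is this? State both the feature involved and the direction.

regressive place assimilation

The segment that alternates is /ŋ/, which surfaces as [n] when adjacent to /t/.
/ŋ/ is velar while /t/ is alveolar; the output [n] is alveolar, matching the trigger — so the feature that spreads is place.
Manner and voice are unchanged, so the assimilation is partial, not total.
The other alternating form patterns the same way: /ɴ/ → [ŋ] before /k/ (uvular → velar, matching velar) — only place changes, and always toward the following segment.
No alternation appears in [ɴuntəɳə], [χuʈennoɖʊ]: there the adjacent consonants already agree in place (/n/ and /t/ are both alveolar; /n/ and /n/ are both alveolar), so these forms are consistent with the same rule.
The trigger is the following segment, so the direction is regressive (anticipatory).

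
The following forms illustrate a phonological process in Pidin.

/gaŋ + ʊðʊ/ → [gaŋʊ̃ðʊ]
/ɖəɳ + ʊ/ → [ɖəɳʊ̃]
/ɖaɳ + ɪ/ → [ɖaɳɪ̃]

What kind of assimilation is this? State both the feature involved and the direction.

progressive nasality assimilation (vowel nasalisation)

The vowel /ʊ/ surfaces as nasalised [ʊ̃] next to the preceding nasal /ŋ/ — it has acquired the [+nasal] feature of its neighbour.
Likewise in the remaining data: /ʊ/ → [ʊ̃] after /ɳ/; /ɪ/ → [ɪ̃] after /ɳ/ — each time a vowel is nasalised next to a preceding nasal.
Because the conditioning nasal is to the left of the vowel that changes, the process is progressive (perseverative).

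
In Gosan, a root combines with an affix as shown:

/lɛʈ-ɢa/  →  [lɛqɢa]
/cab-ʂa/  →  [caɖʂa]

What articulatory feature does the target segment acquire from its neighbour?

Comparing underlying and surface forms, /ʈ/ → [q] is the alternation; the neighbouring /ɢ/ is constant.
/ʈ/ is retroflex while /ɢ/ is uvular; the output [q] is uvular, matching the trigger — so the feature that spreads is place.
The other alternating form patterns the same way: /b/ → [ɖ] before /ʂ/ (bilabial → retroflex, matching retroflex) — only place changes, and always toward the following segment.

place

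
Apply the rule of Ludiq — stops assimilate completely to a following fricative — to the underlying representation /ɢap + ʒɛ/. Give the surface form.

[ɢaʒʒɛ]

/p/ is the segment targeted by the rule; it sits immediately before /ʒ/, so it assimilates completely and surfaces as [ʒ].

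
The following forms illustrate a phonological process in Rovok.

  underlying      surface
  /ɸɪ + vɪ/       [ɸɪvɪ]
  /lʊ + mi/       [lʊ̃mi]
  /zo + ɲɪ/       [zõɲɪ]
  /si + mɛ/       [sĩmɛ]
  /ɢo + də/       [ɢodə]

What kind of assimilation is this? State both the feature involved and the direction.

regressive nasality assimilation (vowel nasalisation)

The vowel /ʊ/ surfaces as nasalised [ʊ̃] next to the following nasal /m/ — it has acquired the [+nasal] feature of its neighbour.
Likewise in the remaining data: /o/ → [õ] before /ɲ/; /i/ → [ĩ] before /m/ — each time a vowel is nasalised next to a following nasal.
No change occurs in [ɸɪvɪ], [ɢodə] because the vowel at the boundary is adjacent to an oral consonant, not a nasal (/ɪ/ next to /v/; /o/ next to /d/).
Because the conditioning nasal is to the right of the vowel that changes, the process is regressive (anticipatory).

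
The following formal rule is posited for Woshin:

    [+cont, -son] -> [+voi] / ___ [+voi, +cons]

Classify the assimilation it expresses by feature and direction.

The target ([+cont, -son], fricatives) acquires [+voi] next to a voiced consonant ([+voi, +cons]) — it takes on the voicing of its neighbour, so the feature that spreads is voicing.
The conditioning segment sits to the right of the focus bar, meaning the trigger follows the segment that changes — regressive assimilation.

regressive voicing assimilation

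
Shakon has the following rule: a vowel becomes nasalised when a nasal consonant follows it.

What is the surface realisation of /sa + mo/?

The vowel /a/ is adjacent to the following nasal /m/, so it acquires [+nasal] and surfaces as [ã].

[sãmo]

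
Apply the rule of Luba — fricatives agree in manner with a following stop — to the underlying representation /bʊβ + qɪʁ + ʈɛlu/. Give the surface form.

The rule targets /β/ (voiced bilabial fricative), which sits before the trigger /q/ (stop).
A voiced bilabial stop is [b], so the surface segment is [b].
The same rule applies at the second boundary: /ʁ/ → [ɢ] next to /ʈ/.

[bʊbqɪɢʈɛlu]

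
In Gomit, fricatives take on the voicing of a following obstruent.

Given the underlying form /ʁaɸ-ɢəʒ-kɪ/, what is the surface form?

/ɸ/ is a voiceless bilabial fricative. The following trigger /ɢ/ is voiced, so /ɸ/ must become voiced as well.
The voiced bilabial fricative is [β], so /ɸ/ → [β].
At the second juncture, /ʒ/ likewise becomes [ʃ] adjacent to /k/.

[ʁaβɢəʃkɪ]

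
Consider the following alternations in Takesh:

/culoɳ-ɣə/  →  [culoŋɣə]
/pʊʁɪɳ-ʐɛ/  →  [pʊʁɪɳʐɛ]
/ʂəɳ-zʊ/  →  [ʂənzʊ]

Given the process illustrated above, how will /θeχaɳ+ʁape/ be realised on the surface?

[θeχaɴʁape]

The data show regressive place assimilation: /ɳ/ → [ŋ] before /ɣ/; /ɳ/ → [n] before /z/. In each pair only place changes, matching the following consonant, while manner and voice stay constant.
Nothing changes in [pʊʁɪɳʐɛ]: there the adjacent consonants already agree in place (/ɳ/ and /ʐ/ are both retroflex), so this form is consistent with the same rule.
The rule targets /ɳ/ (voiced retroflex nasal), which sits before the trigger /ʁ/ (uvular).
The voiced uvular nasal is [ɴ], so /ɳ/ → [ɴ].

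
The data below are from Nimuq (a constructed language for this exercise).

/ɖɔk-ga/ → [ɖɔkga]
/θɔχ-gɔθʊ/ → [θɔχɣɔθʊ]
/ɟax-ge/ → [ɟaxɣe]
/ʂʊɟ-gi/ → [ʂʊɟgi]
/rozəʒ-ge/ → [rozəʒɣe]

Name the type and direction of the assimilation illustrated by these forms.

Underlying /g/ is realised as [ɣ] next to /χ/; /χ/ itself does not change.
/g/ is a stop while /χ/ is a fricative; the output [ɣ] is a fricative, matching the trigger — so the feature that spreads is manner.
Place and voice are unchanged, so the assimilation is partial, not total.
Checking the remaining alternations: /g/ → [ɣ] after /x/ (stop → fricative, matching a fricative); /g/ → [ɣ] after /ʒ/ (stop → fricative, matching a fricative) — only manner changes, and always toward the preceding segment.
No alternation appears in [ɖɔkga], [ʂʊɟgi]: there the adjacent consonants already agree in manner (/g/ and /k/ are both stops; /g/ and /ɟ/ are both stops), so these forms are consistent with the same rule.
The trigger is the preceding segment, so the direction is progressive (perseverative).

progressive manner assimilation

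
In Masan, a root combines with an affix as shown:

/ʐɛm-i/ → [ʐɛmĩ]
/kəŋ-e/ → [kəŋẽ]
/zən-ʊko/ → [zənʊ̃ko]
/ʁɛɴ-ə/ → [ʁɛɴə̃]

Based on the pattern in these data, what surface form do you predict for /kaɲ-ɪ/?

The data show progressive nasality assimilation (vowel nasalisation): /i/ → [ĩ] after /m/; /e/ → [ẽ] after /ŋ/; /ʊ/ → [ʊ̃] after /n/; /ə/ → [ə̃] after /ɴ/ — a vowel is nasalised by an immediately preceding nasal consonant.
/ɪ/ sits next to the nasal /ɲ/ and is therefore nasalised to [ɪ̃].

[kaɲɪ̃]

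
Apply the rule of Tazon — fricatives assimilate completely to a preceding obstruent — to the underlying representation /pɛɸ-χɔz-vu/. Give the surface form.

/χ/ is the segment targeted by the rule; it sits immediately after /ɸ/, so it assimilates completely and surfaces as [ɸ].
The same rule applies at the second boundary: /v/ → [z] next to /z/.

[pɛɸɸɔzzu]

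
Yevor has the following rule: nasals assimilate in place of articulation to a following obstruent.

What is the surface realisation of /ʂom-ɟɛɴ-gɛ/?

The rule targets /m/ (voiced bilabial nasal), which sits before the trigger /ɟ/ (palatal).
Changing only its place to palatal gives [ɲ] — the voiced palatal nasal.
The same rule applies at the second boundary: /ɴ/ → [ŋ] next to /g/.

[ʂoɲɟɛŋgɛ]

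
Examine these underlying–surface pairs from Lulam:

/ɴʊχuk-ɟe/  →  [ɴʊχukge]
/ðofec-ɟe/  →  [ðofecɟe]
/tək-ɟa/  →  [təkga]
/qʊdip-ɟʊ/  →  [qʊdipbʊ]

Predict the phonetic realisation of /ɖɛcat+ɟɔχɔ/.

The data show progressive place assimilation: /ɟ/ → [g] after /k/; /ɟ/ → [b] after /p/. In each pair only place changes, matching the preceding consonant, while manner and voice stay constant.
No alternation appears in [ðofecɟe]: there the adjacent consonants already agree in place (/ɟ/ and /c/ are both palatal), so this form is consistent with the same rule.
The rule targets /ɟ/ (voiced palatal stop), which sits after the trigger /t/ (alveolar).
A voiced alveolar stop is [d], so the surface segment is [d].

[ɖɛcatdɔχɔ]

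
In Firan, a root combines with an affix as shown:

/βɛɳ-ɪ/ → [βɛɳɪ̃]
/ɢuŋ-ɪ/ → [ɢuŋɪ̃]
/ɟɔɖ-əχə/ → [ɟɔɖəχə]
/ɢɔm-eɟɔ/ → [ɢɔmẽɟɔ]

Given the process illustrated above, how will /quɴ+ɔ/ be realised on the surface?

[quɴɔ̃]

The data show progressive nasality assimilation (vowel nasalisation): /ɪ/ → [ɪ̃] after /ɳ/; /ɪ/ → [ɪ̃] after /ŋ/; /e/ → [ẽ] after /m/ — a vowel is nasalised by an immediately preceding nasal consonant.
No change occurs in [ɟɔɖəχə] because the vowel at the boundary is adjacent to an oral consonant, not a nasal (/ə/ next to /ɖ/).
The vowel /ɔ/ is adjacent to the preceding nasal /ɴ/, so it acquires [+nasal] and surfaces as [ɔ̃].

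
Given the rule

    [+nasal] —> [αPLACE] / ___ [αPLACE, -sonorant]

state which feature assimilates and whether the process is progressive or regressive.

The shared variable α links the value of the place features (abbreviated [PLACE]) on the target to the same value on the neighbouring segment, so place is the feature that assimilates.
The conditioning segment sits to the right of the focus bar, meaning the trigger follows the segment that changes — regressive assimilation.

regressive place assimilation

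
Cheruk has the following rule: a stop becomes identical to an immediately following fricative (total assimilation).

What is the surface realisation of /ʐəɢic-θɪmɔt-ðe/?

[ʐəɢiθθɪmɔððe]

/c/ is the segment targeted by the rule; it sits immediately before /θ/, so it assimilates completely and surfaces as [θ].
The same rule applies at the second boundary: /t/ → [ð] next to /ð/.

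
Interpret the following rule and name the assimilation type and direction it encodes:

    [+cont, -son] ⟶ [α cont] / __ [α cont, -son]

regressive manner assimilation

The shared variable α links the value of [cont] on the target to that of the neighbouring obstruent. [cont] distinguishes stops from fricatives — a manner-of-articulation feature — so this is manner assimilation.
The conditioning segment sits to the right of the focus bar, meaning the trigger follows the segment that changes — regressive assimilation.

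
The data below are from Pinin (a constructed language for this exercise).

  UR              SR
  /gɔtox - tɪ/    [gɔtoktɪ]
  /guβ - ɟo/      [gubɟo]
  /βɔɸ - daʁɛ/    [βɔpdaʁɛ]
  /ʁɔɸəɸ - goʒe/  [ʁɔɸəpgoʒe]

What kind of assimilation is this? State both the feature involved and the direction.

regressive manner assimilation

Underlying /x/ is realised as [k] next to /t/; /t/ itself does not change.
/x/ is a fricative while /t/ is a stop; the output [k] is a stop, matching the trigger — so the feature that spreads is manner.
Place and voice are unchanged, so the assimilation is partial, not total.
The other alternating forms pattern the same way: /β/ → [b] before /ɟ/ (fricative → stop, matching a stop); /ɸ/ → [p] before /d/ (fricative → stop, matching a stop); /ɸ/ → [p] before /g/ (fricative → stop, matching a stop) — only manner changes, and always toward the following segment.
The trigger is the following segment, so the direction is regressive (anticipatory).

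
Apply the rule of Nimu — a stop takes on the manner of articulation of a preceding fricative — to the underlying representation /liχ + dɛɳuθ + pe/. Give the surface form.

[liχzɛɳuθɸe]

/d/ is a voiced alveolar stop. The preceding trigger /χ/ is a fricative, so /d/ must become a fricative as well.
The voiced alveolar fricative is [z], so /d/ → [z].
The same rule applies at the second boundary: /p/ → [ɸ] next to /θ/.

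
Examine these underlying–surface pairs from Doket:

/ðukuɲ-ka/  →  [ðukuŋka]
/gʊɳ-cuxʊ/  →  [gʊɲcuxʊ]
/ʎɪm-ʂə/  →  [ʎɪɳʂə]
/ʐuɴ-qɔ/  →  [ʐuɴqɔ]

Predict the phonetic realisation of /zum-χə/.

[zuɴχə]

The data show regressive place assimilation: /ɲ/ → [ŋ] before /k/; /ɳ/ → [ɲ] before /c/; /m/ → [ɳ] before /ʂ/. In each pair only place changes, matching the following consonant, while manner and voice stay constant.
Nothing changes in [ʐuɴqɔ]: there the adjacent consonants already agree in place (/ɴ/ and /q/ are both uvular), so this form is consistent with the same rule.
/m/ is a voiced bilabial nasal. The following trigger /χ/ is uvular, so /m/ must become uvular as well.
Changing only its place to uvular gives [ɴ] — the voiced uvular nasal.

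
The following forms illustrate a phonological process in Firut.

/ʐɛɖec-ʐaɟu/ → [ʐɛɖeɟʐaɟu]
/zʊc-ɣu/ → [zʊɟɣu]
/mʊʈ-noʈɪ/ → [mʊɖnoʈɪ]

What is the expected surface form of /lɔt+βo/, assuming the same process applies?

The data show regressive voicing assimilation: /c/ → [ɟ] before /ʐ/; /c/ → [ɟ] before /ɣ/; /ʈ/ → [ɖ] before /n/. In each pair only voicing changes, matching the following consonant, while place and manner stay constant.
/t/ is a voiceless alveolar stop. The following trigger /β/ is voiced, so /t/ must become voiced as well.
The voiced alveolar stop is [d], so /t/ → [d].

[lɔdβo]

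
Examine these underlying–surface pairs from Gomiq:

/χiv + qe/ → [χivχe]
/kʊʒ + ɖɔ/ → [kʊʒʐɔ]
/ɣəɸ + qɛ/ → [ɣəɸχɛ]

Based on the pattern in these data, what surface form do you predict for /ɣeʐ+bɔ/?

The data show progressive manner assimilation: /q/ → [χ] after /v/; /ɖ/ → [ʐ] after /ʒ/; /q/ → [χ] after /ɸ/. In each pair only manner changes, matching the preceding consonant, while place and voice stay constant.
The rule targets /b/ (voiced bilabial stop), which sits after the trigger /ʐ/ (fricative).
A voiced bilabial fricative is [β], so the surface segment is [β].

[ɣeʐβɔ]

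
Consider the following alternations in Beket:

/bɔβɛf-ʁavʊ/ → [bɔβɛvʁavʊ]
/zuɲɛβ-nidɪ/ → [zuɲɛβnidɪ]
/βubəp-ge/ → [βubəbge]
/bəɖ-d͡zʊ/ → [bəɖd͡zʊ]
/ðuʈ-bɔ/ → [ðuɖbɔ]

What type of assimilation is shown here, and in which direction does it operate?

Underlying /f/ is realised as [v] next to /ʁ/; /ʁ/ itself does not change.
/f/ is voiceless while /ʁ/ is voiced; the output [v] is voiced, matching the trigger — so the feature that spreads is voicing.
Place and manner are unchanged, so the assimilation is partial, not total.
The other alternating forms pattern the same way: /p/ → [b] before /g/ (voiceless → voiced, matching voiced); /ʈ/ → [ɖ] before /b/ (voiceless → voiced, matching voiced) — only voicing changes, and always toward the following segment.
No alternation appears in [zuɲɛβnidɪ], [bəɖd͡zʊ]: there the adjacent consonants already agree in voicing (/β/ and /n/ are both voiced; /ɖ/ and /d͡z/ are both voiced), so these forms are consistent with the same rule.
Since the segment that changes precedes the conditioning segment, the assimilation is regressive.

regressive voicing assimilation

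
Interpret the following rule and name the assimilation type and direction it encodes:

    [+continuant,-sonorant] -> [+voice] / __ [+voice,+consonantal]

The target ([+continuant,-sonorant], fricatives) acquires [+voice] next to a voiced consonant ([+voice,+consonantal]) — it takes on the voicing of its neighbour, so the feature that spreads is voicing.
Since the environment is written after the underscore, the trigger follows the target; the direction is regressive.

regressive voicing assimilation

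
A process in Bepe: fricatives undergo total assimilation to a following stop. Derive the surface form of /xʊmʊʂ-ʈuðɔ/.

[xʊmʊʈʈuðɔ]

/ʂ/ is the segment targeted by the rule; it sits immediately before /ʈ/, so it assimilates completely and surfaces as [ʈ].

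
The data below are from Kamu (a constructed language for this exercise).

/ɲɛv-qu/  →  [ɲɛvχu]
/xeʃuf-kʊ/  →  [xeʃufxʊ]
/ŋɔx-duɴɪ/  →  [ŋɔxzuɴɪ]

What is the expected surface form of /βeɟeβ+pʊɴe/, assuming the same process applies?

The data show progressive manner assimilation: /q/ → [χ] after /v/; /k/ → [x] after /f/; /d/ → [z] after /x/. In each pair only manner changes, matching the preceding consonant, while place and voice stay constant.
/p/ is a voiceless bilabial stop. The preceding trigger /β/ is a fricative, so /p/ must become a fricative as well.
A voiceless bilabial fricative is [ɸ], so the surface segment is [ɸ].

[βeɟeβɸʊɴe]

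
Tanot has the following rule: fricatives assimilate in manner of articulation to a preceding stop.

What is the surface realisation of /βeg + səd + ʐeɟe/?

[βegtədɖeɟe]

/s/ is a voiceless alveolar fricative. The preceding trigger /g/ is a stop, so /s/ must become a stop as well.
A voiceless alveolar stop is [t], so the surface segment is [t].
The same rule applies at the second boundary: /ʐ/ → [ɖ] next to /d/.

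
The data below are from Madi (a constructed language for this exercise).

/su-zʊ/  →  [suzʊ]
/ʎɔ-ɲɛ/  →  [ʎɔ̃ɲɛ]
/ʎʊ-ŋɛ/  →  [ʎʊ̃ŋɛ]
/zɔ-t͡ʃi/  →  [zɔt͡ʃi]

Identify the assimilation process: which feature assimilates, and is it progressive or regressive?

The vowel /ɔ/ surfaces as nasalised [ɔ̃] next to the following nasal /ɲ/ — it has acquired the [+nasal] feature of its neighbour.
The other form shows the same pattern: /ʊ/ → [ʊ̃] before /ŋ/ — each time a vowel is nasalised next to a following nasal.
No change occurs in [suzʊ], [zɔt͡ʃi] because the vowel at the boundary is adjacent to an oral consonant, not a nasal (/u/ next to /z/; /ɔ/ next to /t͡ʃ/).
Because the conditioning nasal is to the right of the vowel that changes, the process is regressive (anticipatory).

regressive nasality assimilation (vowel nasalisation)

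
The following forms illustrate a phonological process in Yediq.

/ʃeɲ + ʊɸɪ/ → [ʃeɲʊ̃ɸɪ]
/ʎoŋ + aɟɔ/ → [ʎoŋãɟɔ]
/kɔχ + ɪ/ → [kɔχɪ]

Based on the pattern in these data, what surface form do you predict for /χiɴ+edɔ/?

[χiɴẽdɔ]

The data show progressive nasality assimilation (vowel nasalisation): /ʊ/ → [ʊ̃] after /ɲ/; /a/ → [ã] after /ŋ/ — a vowel is nasalised by an immediately preceding nasal consonant.
No change occurs in [kɔχɪ] because the vowel at the boundary is adjacent to an oral consonant, not a nasal (/ɪ/ next to /χ/).
The vowel /e/ is adjacent to the preceding nasal /ɴ/, so it acquires [+nasal] and surfaces as [ẽ].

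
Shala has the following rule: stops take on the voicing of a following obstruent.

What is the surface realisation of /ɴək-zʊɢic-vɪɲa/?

/k/ is a voiceless velar stop. The following trigger /z/ is voiced, so /k/ must become voiced as well.
A voiced velar stop is [g], so the surface segment is [g].
At the second juncture, /c/ likewise becomes [ɟ] adjacent to /v/.

[ɴəgzʊɢiɟvɪɲa]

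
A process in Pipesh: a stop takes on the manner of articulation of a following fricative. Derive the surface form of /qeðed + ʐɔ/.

The rule targets /d/ (voiced alveolar stop), which sits before the trigger /ʐ/ (fricative).
Changing only its manner to fricative gives [z] — the voiced alveolar fricative.

[qeðezʐɔ]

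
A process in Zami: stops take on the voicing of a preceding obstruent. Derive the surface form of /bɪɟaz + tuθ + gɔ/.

[bɪɟazduθkɔ]

/t/ is a voiceless alveolar stop. The preceding trigger /z/ is voiced, so /t/ must become voiced as well.
Changing only its voicing to voiced gives [d] — the voiced alveolar stop.
At the second juncture, /g/ likewise becomes [k] adjacent to /θ/.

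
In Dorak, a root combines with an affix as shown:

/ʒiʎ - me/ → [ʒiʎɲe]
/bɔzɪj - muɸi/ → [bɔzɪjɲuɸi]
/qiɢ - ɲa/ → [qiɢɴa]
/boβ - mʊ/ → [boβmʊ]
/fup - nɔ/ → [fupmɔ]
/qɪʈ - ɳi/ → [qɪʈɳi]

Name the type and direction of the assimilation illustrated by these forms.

progressive place assimilation

Comparing underlying and surface forms, /m/ → [ɲ] is the alternation; the neighbouring /ʎ/ is constant.
The change bilabial → palatal matches the place of the preceding /ʎ/, identifying this as place assimilation.
Manner and voice are unchanged, so the assimilation is partial, not total.
The other alternating forms pattern the same way: /m/ → [ɲ] after /j/ (bilabial → palatal, matching palatal); /ɲ/ → [ɴ] after /ɢ/ (palatal → uvular, matching uvular); /n/ → [m] after /p/ (alveolar → bilabial, matching bilabial) — only place changes, and always toward the preceding segment.
Nothing changes in [boβmʊ], [qɪʈɳi]: there the adjacent consonants already agree in place (/m/ and /β/ are both bilabial; /ɳ/ and /ʈ/ are both retroflex), so these forms are consistent with the same rule.
The trigger is the preceding segment, so the direction is progressive (perseverative).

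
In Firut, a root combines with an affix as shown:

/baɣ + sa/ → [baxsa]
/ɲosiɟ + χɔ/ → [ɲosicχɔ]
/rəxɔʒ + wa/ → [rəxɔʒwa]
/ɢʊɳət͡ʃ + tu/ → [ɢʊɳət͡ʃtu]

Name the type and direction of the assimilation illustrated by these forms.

regressive voicing assimilation

Comparing underlying and surface forms, /ɣ/ → [x] is the alternation; the neighbouring /s/ is constant.
/ɣ/ is voiced while /s/ is voiceless; the output [x] is voiceless, matching the trigger — so the feature that spreads is voicing.
Place and manner are unchanged, so the assimilation is partial, not total.
The other alternating form patterns the same way: /ɟ/ → [c] before /χ/ (voiced → voiceless, matching voiceless) — only voicing changes, and always toward the following segment.
Nothing changes in [rəxɔʒwa], [ɢʊɳət͡ʃtu]: there the adjacent consonants already agree in voicing (/ʒ/ and /w/ are both voiced; /t͡ʃ/ and /t/ are both voiceless), so these forms are consistent with the same rule.
Since the segment that changes precedes the conditioning segment, the assimilation is regressive.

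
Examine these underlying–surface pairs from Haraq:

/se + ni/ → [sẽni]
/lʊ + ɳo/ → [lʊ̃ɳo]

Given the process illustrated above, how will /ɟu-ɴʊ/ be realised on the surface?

[ɟũɴʊ]

The data show regressive nasality assimilation (vowel nasalisation): /e/ → [ẽ] before /n/; /ʊ/ → [ʊ̃] before /ɳ/ — a vowel is nasalised by an immediately following nasal consonant.
/u/ sits next to the nasal /ɴ/ and is therefore nasalised to [ũ].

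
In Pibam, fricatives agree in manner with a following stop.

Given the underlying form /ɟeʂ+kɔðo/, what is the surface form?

[ɟeʈkɔðo]

The rule targets /ʂ/ (voiceless retroflex fricative), which sits before the trigger /k/ (stop).
Changing only its manner to stop gives [ʈ] — the voiceless retroflex stop.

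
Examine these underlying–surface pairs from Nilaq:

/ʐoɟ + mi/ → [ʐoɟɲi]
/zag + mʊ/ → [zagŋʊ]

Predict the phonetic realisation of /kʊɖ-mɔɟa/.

The data show progressive place assimilation: /m/ → [ɲ] after /ɟ/; /m/ → [ŋ] after /g/. In each pair only place changes, matching the preceding consonant, while manner and voice stay constant.
The rule targets /m/ (voiced bilabial nasal), which sits after the trigger /ɖ/ (retroflex).
A voiced retroflex nasal is [ɳ], so the surface segment is [ɳ].

[kʊɖɳɔɟa]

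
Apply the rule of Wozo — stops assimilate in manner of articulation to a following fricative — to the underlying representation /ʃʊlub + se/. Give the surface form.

[ʃʊluβse]

The rule targets /b/ (voiced bilabial stop), which sits before the trigger /s/ (fricative).
A voiced bilabial fricative is [β], so the surface segment is [β].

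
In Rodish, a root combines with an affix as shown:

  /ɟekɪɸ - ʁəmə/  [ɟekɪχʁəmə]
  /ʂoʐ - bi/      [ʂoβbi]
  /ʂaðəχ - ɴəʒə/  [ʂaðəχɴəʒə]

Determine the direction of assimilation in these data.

regressive

The segment that alternates is /ɸ/, which surfaces as [χ] when adjacent to /ʁ/.
/ɸ/ is bilabial while /ʁ/ is uvular; the output [χ] is uvular, matching the trigger — so the feature that spreads is place.
Checking the remaining alternation: /ʐ/ → [β] before /b/ (retroflex → bilabial, matching bilabial) — only place changes, and always toward the following segment.
Nothing changes in [ʂaðəχɴəʒə]: there the adjacent consonants already agree in place (/χ/ and /ɴ/ are both uvular), so this form is consistent with the same rule.
Since the segment that changes precedes the conditioning segment, the assimilation is regressive.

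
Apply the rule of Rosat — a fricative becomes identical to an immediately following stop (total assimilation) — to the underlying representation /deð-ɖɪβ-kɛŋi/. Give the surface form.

[deɖɖɪkkɛŋi]

/ð/ is the segment targeted by the rule; it sits immediately before /ɖ/, so it assimilates completely and surfaces as [ɖ].
At the second juncture, /β/ likewise becomes [k] adjacent to /k/.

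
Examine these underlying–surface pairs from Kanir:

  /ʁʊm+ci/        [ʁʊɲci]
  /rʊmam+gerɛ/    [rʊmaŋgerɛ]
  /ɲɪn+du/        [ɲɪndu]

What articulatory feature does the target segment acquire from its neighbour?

Underlying /m/ is realised as [ɲ] next to /c/; /c/ itself does not change.
/m/ is bilabial while /c/ is palatal; the output [ɲ] is palatal, matching the trigger — so the feature that spreads is place.
Checking the remaining alternation: /m/ → [ŋ] before /g/ (bilabial → velar, matching velar) — only place changes, and always toward the following segment.
Nothing changes in [ɲɪndu]: there the adjacent consonants already agree in place (/n/ and /d/ are both alveolar), so this form is consistent with the same rule.

place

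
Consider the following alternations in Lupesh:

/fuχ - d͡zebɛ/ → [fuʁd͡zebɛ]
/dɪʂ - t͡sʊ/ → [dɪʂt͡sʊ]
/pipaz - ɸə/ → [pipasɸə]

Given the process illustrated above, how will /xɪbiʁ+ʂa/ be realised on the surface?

[xɪbiχʂa]

The data show regressive voicing assimilation: /χ/ → [ʁ] before /d͡z/; /z/ → [s] before /ɸ/. In each pair only voicing changes, matching the following consonant, while place and manner stay constant.
No alternation appears in [dɪʂt͡sʊ]: there the adjacent consonants already agree in voicing (/ʂ/ and /t͡s/ are both voiceless), so this form is consistent with the same rule.
/ʁ/ is a voiced uvular fricative. The following trigger /ʂ/ is voiceless, so /ʁ/ must become voiceless as well.
A voiceless uvular fricative is [χ], so the surface segment is [χ].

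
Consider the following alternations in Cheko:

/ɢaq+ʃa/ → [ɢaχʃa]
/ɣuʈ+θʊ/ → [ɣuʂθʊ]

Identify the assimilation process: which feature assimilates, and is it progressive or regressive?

regressive manner assimilation

Comparing underlying and surface forms, /q/ → [χ] is the alternation; the neighbouring /ʃ/ is constant.
/q/ is a stop while /ʃ/ is a fricative; the output [χ] is a fricative, matching the trigger — so the feature that spreads is manner.
Place and voice are unchanged, so the assimilation is partial, not total.
The same holds elsewhere in the data: /ʈ/ → [ʂ] before /θ/ (stop → fricative, matching a fricative) — only manner changes, and always toward the following segment.
Since the segment that changes precedes the conditioning segment, the assimilation is regressive.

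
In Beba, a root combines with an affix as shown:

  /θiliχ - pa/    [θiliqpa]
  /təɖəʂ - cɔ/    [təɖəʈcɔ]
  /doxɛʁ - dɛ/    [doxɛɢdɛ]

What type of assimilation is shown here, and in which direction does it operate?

regressive manner assimilation

The segment that alternates is /χ/, which surfaces as [q] when adjacent to /p/.
The change fricative → stop matches the manner of the following /p/, identifying this as manner assimilation.
Place and voice are unchanged, so the assimilation is partial, not total.
The other alternating forms pattern the same way: /ʂ/ → [ʈ] before /c/ (fricative → stop, matching a stop); /ʁ/ → [ɢ] before /d/ (fricative → stop, matching a stop) — only manner changes, and always toward the following segment.
Since the segment that changes precedes the conditioning segment, the assimilation is regressive.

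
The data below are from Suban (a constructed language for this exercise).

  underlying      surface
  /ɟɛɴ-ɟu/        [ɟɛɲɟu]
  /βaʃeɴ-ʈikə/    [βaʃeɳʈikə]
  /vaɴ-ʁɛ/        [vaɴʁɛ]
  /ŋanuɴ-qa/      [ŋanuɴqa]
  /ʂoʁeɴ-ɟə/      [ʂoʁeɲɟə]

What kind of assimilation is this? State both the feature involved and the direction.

regressive place assimilation

Comparing underlying and surface forms, /ɴ/ → [ɲ] is the alternation; the neighbouring /ɟ/ is constant.
The change uvular → palatal matches the place of the following /ɟ/, identifying this as place assimilation.
Manner and voice are unchanged, so the assimilation is partial, not total.
The same holds elsewhere in the data: /ɴ/ → [ɳ] before /ʈ/ (uvular → retroflex, matching retroflex) — only place changes, and always toward the following segment.
No alternation appears in [vaɴʁɛ], [ŋanuɴqa]: there the adjacent consonants already agree in place (/ɴ/ and /ʁ/ are both uvular; /ɴ/ and /q/ are both uvular), so these forms are consistent with the same rule.
Since the segment that changes precedes the conditioning segment, the assimilation is regressive.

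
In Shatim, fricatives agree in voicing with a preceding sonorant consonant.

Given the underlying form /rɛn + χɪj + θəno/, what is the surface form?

/χ/ is a voiceless uvular fricative. The preceding trigger /n/ is voiced, so /χ/ must become voiced as well.
The voiced uvular fricative is [ʁ], so /χ/ → [ʁ].
At the second juncture, /θ/ likewise becomes [ð] adjacent to /j/.

[rɛnʁɪjðəno]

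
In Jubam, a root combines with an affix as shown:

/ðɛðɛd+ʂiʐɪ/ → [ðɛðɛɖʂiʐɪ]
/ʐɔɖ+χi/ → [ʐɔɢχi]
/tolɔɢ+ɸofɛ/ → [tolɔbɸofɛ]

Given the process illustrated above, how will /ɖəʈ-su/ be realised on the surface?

The data show regressive place assimilation: /d/ → [ɖ] before /ʂ/; /ɖ/ → [ɢ] before /χ/; /ɢ/ → [b] before /ɸ/. In each pair only place changes, matching the following consonant, while manner and voice stay constant.
/ʈ/ is a voiceless retroflex stop. The following trigger /s/ is alveolar, so /ʈ/ must become alveolar as well.
Changing only its place to alveolar gives [t] — the voiceless alveolar stop.

[ɖətsu]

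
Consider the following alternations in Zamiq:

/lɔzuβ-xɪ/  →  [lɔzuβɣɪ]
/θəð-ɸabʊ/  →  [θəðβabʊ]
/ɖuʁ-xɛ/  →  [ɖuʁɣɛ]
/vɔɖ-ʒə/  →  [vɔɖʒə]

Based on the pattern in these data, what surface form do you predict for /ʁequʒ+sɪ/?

The data show progressive voicing assimilation: /x/ → [ɣ] after /β/; /ɸ/ → [β] after /ð/; /x/ → [ɣ] after /ʁ/. In each pair only voicing changes, matching the preceding consonant, while place and manner stay constant.
No alternation appears in [vɔɖʒə]: there the adjacent consonants already agree in voicing (/ʒ/ and /ɖ/ are both voiced), so this form is consistent with the same rule.
The rule targets /s/ (voiceless alveolar fricative), which sits after the trigger /ʒ/ (voiced).
A voiced alveolar fricative is [z], so the surface segment is [z].

[ʁequʒzɪ]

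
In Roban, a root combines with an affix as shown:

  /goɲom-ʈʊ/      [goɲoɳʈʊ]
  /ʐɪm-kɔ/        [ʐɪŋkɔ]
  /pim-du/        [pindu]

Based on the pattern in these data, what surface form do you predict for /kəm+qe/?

[kəɴqe]

The data show regressive place assimilation: /m/ → [ɳ] before /ʈ/; /m/ → [ŋ] before /k/; /m/ → [n] before /d/. In each pair only place changes, matching the following consonant, while manner and voice stay constant.
/m/ is a voiced bilabial nasal. The following trigger /q/ is uvular, so /m/ must become uvular as well.
Changing only its place to uvular gives [ɴ] — the voiced uvular nasal.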